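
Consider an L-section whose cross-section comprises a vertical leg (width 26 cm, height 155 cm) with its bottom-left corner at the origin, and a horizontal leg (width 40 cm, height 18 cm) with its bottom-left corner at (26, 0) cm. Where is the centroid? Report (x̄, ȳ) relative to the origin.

Part | A | x̄ᵢ | ȳᵢ | A·x̄ᵢ | A·ȳᵢ
vertical leg | 4030.00 | 13.00 | 77.50 | 52390.00 | 312325.00
horizontal leg | 720.00 | 46.00 | 9.00 | 33120.00 | 6480.00
Σ | 4750.00 |  |  | 85510.00 | 318805.00
x̄ = 85510.00 / 4750.00 = 18.00 cm
ȳ = 318805.00 / 4750.00 = 67.12 cm

x̄ = 18.00 cm, ȳ = 67.12 cm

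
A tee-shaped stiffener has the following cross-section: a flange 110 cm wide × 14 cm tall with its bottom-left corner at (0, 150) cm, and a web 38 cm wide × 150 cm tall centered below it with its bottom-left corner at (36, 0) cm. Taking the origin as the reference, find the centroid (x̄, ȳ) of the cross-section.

web: A = 38 × 150 = 5700.00, centroid at (55.00, 75.00).
flange: A = 110 × 14 = 1540.00, centroid at (55.00, 157.00).
ΣA = 7240.00 cm²
ΣAx̄ = (5700.00)(55.00) + (1540.00)(55.00) = 398200.00 cm³
ΣAȳ = (5700.00)(75.00) + (1540.00)(157.00) = 669280.00 cm³
x̄ = 398200.00 / 7240.00 = 55.00 cm
ȳ = 669280.00 / 7240.00 = 92.44 cm

x̄ = 55.00 cm, ȳ = 92.44 cm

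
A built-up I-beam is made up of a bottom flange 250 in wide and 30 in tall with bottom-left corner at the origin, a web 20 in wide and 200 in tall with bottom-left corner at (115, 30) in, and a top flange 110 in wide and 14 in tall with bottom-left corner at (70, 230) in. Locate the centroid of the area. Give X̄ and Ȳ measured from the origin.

Part | A | x̄ᵢ | ȳᵢ | A·x̄ᵢ | A·ȳᵢ
bottom flange | 7500.00 | 125.00 | 15.00 | 937500.00 | 112500.00
web | 4000.00 | 125.00 | 130.00 | 500000.00 | 520000.00
top flange | 1540.00 | 125.00 | 237.00 | 192500.00 | 364980.00
Σ | 13040.00 |  |  | 1630000.00 | 997480.00
X̄ = 1630000.00 / 13040.00 = 125.00 in
Ȳ = 997480.00 / 13040.00 = 76.49 in

X̄ = 125.00 in, Ȳ = 76.49 in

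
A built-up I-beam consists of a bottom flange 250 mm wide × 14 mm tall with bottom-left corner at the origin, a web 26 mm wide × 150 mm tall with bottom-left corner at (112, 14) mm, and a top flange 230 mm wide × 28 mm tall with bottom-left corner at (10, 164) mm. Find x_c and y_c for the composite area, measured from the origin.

x_c = 125.00 mm, y_c = 109.68 mm

bottom flange: A = 250 × 14 = 3500.00, centroid at (125.00, 7.00).
web: A = 26 × 150 = 3900.00, centroid at (125.00, 89.00).
top flange: A = 230 × 28 = 6440.00, centroid at (125.00, 178.00).
ΣA = 13840.00 mm², ΣAx_c = 1730000.00 mm³, ΣAy_c = 1517920.00 mm³.
x_c = 1730000.00/13840.00 = 125.00 mm; y_c = 1517920.00/13840.00 = 109.68 mm.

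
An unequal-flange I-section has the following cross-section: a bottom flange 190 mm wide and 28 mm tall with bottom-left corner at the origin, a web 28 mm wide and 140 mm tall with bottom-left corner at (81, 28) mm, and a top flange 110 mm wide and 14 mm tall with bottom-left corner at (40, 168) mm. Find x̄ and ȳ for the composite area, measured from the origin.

Part | A | x̄ᵢ | ȳᵢ | A·x̄ᵢ | A·ȳᵢ
bottom flange | 5320.00 | 95.00 | 14.00 | 505400.00 | 74480.00
web | 3920.00 | 95.00 | 98.00 | 372400.00 | 384160.00
top flange | 1540.00 | 95.00 | 175.00 | 146300.00 | 269500.00
Σ | 10780.00 |  |  | 1024100.00 | 728140.00
x̄ = 1024100.00 / 10780.00 = 95.00 mm
ȳ = 728140.00 / 10780.00 = 67.55 mm

x̄ = 95.00 mm, ȳ = 67.55 mm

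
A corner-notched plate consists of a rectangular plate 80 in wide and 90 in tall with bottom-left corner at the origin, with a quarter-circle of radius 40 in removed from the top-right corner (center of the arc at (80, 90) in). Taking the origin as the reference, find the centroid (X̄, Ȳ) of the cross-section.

plate: A = 80 × 90 = 7200.00, centroid at (40.00, 45.00).
removed quarter-circle: A = −¼π·40² = -1256.64, centroid at (63.02, 73.02).
ΣA = 5943.36 in², ΣAX̄ = 208802.37 in³, ΣAȲ = 232236.00 in³.
X̄ = 208802.37/5943.36 = 35.13 in; Ȳ = 232236.00/5943.36 = 39.07 in.

X̄ = 35.13 in, Ȳ = 39.07 in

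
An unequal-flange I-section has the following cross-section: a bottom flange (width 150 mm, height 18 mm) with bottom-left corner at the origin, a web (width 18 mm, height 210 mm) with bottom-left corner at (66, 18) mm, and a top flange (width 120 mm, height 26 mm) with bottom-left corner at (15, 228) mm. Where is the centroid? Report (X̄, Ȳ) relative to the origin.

X̄ = 75.00 mm, Ȳ = 129.29 mm

bottom flange: A = 150 × 18 = 2700.00, centroid at (75.00, 9.00).
web: A = 18 × 210 = 3780.00, centroid at (75.00, 123.00).
top flange: A = 120 × 26 = 3120.00, centroid at (75.00, 241.00).
ΣA = 9600.00 mm²
ΣAX̄ = (2700.00)(75.00) + (3780.00)(75.00) + (3120.00)(75.00) = 720000.00 mm³
ΣAȲ = (2700.00)(9.00) + (3780.00)(123.00) + (3120.00)(241.00) = 1241160.00 mm³
X̄ = 720000.00 / 9600.00 = 75.00 mm
Ȳ = 1241160.00 / 9600.00 = 129.29 mm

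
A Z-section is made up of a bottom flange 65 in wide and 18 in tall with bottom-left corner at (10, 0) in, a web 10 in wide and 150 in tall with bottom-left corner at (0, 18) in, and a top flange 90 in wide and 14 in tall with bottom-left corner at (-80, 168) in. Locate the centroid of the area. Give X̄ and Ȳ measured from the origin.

bottom flange: A = 65 × 18 = 1170.00, centroid at (42.50, 9.00).
web: A = 10 × 150 = 1500.00, centroid at (5.00, 93.00).
top flange: A = 90 × 14 = 1260.00, centroid at (-35.00, 175.00).
ΣA = 3930.00 in², ΣAX̄ = 13125.00 in³, ΣAȲ = 370530.00 in³.
X̄ = 13125.00/3930.00 = 3.34 in; Ȳ = 370530.00/3930.00 = 94.28 in.

X̄ = 3.34 in, Ȳ = 94.28 in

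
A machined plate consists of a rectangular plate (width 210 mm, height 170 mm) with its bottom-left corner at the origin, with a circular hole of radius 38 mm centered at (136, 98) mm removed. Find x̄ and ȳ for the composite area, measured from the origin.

plate: A = 210 × 170 = 35700.00, centroid at (105.00, 85.00).
hole: A = −π·38² = -4536.46, centroid at (136.00, 98.00).
ΣA = 31163.54 mm²
ΣAx̄ = (35700.00)(105.00) + (-4536.46)(136.00) = 3131541.47 mm³
ΣAȳ = (35700.00)(85.00) + (-4536.46)(98.00) = 2589926.94 mm³
x̄ = 3131541.47 / 31163.54 = 100.49 mm
ȳ = 2589926.94 / 31163.54 = 83.11 mm

x̄ = 100.49 mm, ȳ = 83.11 mm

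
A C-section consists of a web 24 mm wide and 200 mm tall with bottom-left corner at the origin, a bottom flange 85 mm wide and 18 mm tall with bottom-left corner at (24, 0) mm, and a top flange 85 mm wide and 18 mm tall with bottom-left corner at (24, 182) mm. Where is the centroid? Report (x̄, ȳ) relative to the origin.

web: A = 24 × 200 = 4800.00, centroid at (12.00, 100.00).
bottom flange: A = 85 × 18 = 1530.00, centroid at (66.50, 9.00).
top flange: A = 85 × 18 = 1530.00, centroid at (66.50, 191.00).
ΣA = 7860.00 mm², ΣAx̄ = 261090.00 mm³, ΣAȳ = 786000.00 mm³.
x̄ = 261090.00/7860.00 = 33.22 mm; ȳ = 786000.00/7860.00 = 100.00 mm.

x̄ = 33.22 mm, ȳ = 100.00 mm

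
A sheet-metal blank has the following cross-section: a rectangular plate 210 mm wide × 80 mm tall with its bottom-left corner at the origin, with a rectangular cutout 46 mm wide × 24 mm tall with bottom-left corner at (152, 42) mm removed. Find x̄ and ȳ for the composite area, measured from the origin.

x̄ = 100.08 mm, ȳ = 39.02 mm

Part | A | x̄ᵢ | ȳᵢ | A·x̄ᵢ | A·ȳᵢ
plate | 16800.00 | 105.00 | 40.00 | 1764000.00 | 672000.00
hole | -1104.00 | 175.00 | 54.00 | -193200.00 | -59616.00
Σ | 15696.00 |  |  | 1570800.00 | 612384.00
x̄ = 1570800.00 / 15696.00 = 100.08 mm
ȳ = 612384.00 / 15696.00 = 39.02 mm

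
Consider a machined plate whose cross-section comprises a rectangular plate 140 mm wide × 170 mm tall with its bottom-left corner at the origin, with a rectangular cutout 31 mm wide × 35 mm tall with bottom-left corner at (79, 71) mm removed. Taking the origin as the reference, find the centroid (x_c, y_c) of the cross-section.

x_c = 68.83 mm, y_c = 84.83 mm

plate: A = 140 × 170 = 23800.00, centroid at (70.00, 85.00).
hole: A = −(31 × 35) = -1085.00, centroid at (94.50, 88.50).
ΣA = 22715.00 mm², ΣAx_c = 1563467.50 mm³, ΣAy_c = 1926977.50 mm³.
x_c = 1563467.50/22715.00 = 68.83 mm; y_c = 1926977.50/22715.00 = 84.83 mm.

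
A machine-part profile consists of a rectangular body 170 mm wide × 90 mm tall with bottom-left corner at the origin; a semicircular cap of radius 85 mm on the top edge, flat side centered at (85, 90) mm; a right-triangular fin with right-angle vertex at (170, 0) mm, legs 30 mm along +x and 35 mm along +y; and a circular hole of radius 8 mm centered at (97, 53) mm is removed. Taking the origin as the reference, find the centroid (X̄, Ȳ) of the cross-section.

Part | A | x̄ᵢ | ȳᵢ | A·x̄ᵢ | A·ȳᵢ
rectangular body | 15300.00 | 85.00 | 45.00 | 1300500.00 | 688500.00
semicircular top | 11349.00 | 85.00 | 126.08 | 964665.29 | 1430826.98
triangular fin | 525.00 | 180.00 | 11.67 | 94500.00 | 6125.00
hole | -201.06 | 97.00 | 53.00 | -19503.01 | -10656.28
Σ | 26972.94 |  |  | 2340162.29 | 2114795.70
X̄ = 2340162.29 / 26972.94 = 86.76 mm
Ȳ = 2114795.70 / 26972.94 = 78.40 mm

X̄ = 86.76 mm, Ȳ = 78.40 mm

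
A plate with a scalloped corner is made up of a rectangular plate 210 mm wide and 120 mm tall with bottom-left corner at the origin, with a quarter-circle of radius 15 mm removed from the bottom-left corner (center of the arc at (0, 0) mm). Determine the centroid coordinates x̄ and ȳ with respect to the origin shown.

plate: A = 210 × 120 = 25200.00, centroid at (105.00, 60.00).
removed quarter-circle: A = −¼π·15² = -176.71, centroid at (6.37, 6.37).
ΣA = 25023.29 mm²
ΣAx̄ = (25200.00)(105.00) + (-176.71)(6.37) = 2644875.00 mm³
ΣAȳ = (25200.00)(60.00) + (-176.71)(6.37) = 1510875.00 mm³
x̄ = 2644875.00 / 25023.29 = 105.70 mm
ȳ = 1510875.00 / 25023.29 = 60.38 mm

x̄ = 105.70 mm, ȳ = 60.38 mm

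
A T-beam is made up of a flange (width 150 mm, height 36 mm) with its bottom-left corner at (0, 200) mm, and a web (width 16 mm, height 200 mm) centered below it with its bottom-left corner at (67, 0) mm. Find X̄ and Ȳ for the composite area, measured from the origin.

X̄ = 75.00 mm, Ȳ = 174.09 mm

Part | A | x̄ᵢ | ȳᵢ | A·x̄ᵢ | A·ȳᵢ
web | 3200.00 | 75.00 | 100.00 | 240000.00 | 320000.00
flange | 5400.00 | 75.00 | 218.00 | 405000.00 | 1177200.00
Σ | 8600.00 |  |  | 645000.00 | 1497200.00
X̄ = 645000.00 / 8600.00 = 75.00 mm
Ȳ = 1497200.00 / 8600.00 = 174.09 mm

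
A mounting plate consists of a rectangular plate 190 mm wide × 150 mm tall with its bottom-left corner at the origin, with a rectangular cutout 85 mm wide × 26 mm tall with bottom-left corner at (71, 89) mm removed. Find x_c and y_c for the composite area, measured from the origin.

plate: A = 190 × 150 = 28500.00, centroid at (95.00, 75.00).
hole: A = −(85 × 26) = -2210.00, centroid at (113.50, 102.00).
ΣA = 26290.00 mm², ΣAx_c = 2456665.00 mm³, ΣAy_c = 1912080.00 mm³.
x_c = 2456665.00/26290.00 = 93.44 mm; y_c = 1912080.00/26290.00 = 72.73 mm.

x_c = 93.44 mm, y_c = 72.73 mm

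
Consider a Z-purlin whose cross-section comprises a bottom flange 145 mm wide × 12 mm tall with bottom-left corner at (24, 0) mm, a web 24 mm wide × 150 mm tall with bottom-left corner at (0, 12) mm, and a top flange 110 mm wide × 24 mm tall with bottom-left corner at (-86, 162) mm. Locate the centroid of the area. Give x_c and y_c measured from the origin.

bottom flange: A = 145 × 12 = 1740.00, centroid at (96.50, 6.00).
web: A = 24 × 150 = 3600.00, centroid at (12.00, 87.00).
top flange: A = 110 × 24 = 2640.00, centroid at (-31.00, 174.00).
ΣA = 7980.00 mm², ΣAx_c = 129270.00 mm³, ΣAy_c = 783000.00 mm³.
x_c = 129270.00/7980.00 = 16.20 mm; y_c = 783000.00/7980.00 = 98.12 mm.

x_c = 16.20 mm, y_c = 98.12 mm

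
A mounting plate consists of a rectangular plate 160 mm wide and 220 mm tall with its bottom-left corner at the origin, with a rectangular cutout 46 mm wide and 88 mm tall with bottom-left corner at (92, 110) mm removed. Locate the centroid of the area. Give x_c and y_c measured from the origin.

plate: A = 160 × 220 = 35200.00, centroid at (80.00, 110.00).
hole: A = −(46 × 88) = -4048.00, centroid at (115.00, 154.00).
ΣA = 31152.00 mm², ΣAx_c = 2350480.00 mm³, ΣAy_c = 3248608.00 mm³.
x_c = 2350480.00/31152.00 = 75.45 mm; y_c = 3248608.00/31152.00 = 104.28 mm.

x_c = 75.45 mm, y_c = 104.28 mm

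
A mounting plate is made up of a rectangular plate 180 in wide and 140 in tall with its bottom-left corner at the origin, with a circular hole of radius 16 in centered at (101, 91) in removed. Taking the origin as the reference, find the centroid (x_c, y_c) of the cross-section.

x_c = 89.64 in, y_c = 69.31 in

plate: A = 180 × 140 = 25200.00, centroid at (90.00, 70.00).
hole: A = −π·16² = -804.25, centroid at (101.00, 91.00).
ΣA = 24395.75 in²
ΣAx_c = (25200.00)(90.00) + (-804.25)(101.00) = 2186770.98 in³
ΣAy_c = (25200.00)(70.00) + (-804.25)(91.00) = 1690813.46 in³
x_c = 2186770.98 / 24395.75 = 89.64 in
y_c = 1690813.46 / 24395.75 = 69.31 in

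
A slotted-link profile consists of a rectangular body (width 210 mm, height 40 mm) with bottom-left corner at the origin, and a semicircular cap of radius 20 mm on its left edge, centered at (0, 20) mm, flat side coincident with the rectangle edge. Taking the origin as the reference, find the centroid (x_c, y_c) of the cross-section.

rectangular body: A = 210 × 40 = 8400.00, centroid at (105.00, 20.00).
semicircular end: A = ½π·20² = 628.32, centroid at (-8.49, 20.00).
ΣA = 9028.32 mm², ΣAx_c = 876666.67 mm³, ΣAy_c = 180566.37 mm³.
x_c = 876666.67/9028.32 = 97.10 mm; y_c = 180566.37/9028.32 = 20.00 mm.

x_c = 97.10 mm, y_c = 20.00 mm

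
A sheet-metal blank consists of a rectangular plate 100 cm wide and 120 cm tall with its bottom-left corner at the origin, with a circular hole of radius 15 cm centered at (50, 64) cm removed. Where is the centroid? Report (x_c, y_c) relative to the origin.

x_c = 50.00 cm, y_c = 59.75 cm

plate: A = 100 × 120 = 12000.00, centroid at (50.00, 60.00).
hole: A = −π·15² = -706.86, centroid at (50.00, 64.00).
ΣA = 11293.14 cm², ΣAx_c = 564657.08 cm³, ΣAy_c = 674761.07 cm³.
x_c = 564657.08/11293.14 = 50.00 cm; y_c = 674761.07/11293.14 = 59.75 cm.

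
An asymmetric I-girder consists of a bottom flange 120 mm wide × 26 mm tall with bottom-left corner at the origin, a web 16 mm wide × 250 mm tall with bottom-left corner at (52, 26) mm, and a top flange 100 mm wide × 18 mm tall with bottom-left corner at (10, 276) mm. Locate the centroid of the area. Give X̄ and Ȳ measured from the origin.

X̄ = 60.00 mm, Ȳ = 129.77 mm

bottom flange: A = 120 × 26 = 3120.00, centroid at (60.00, 13.00).
web: A = 16 × 250 = 4000.00, centroid at (60.00, 151.00).
top flange: A = 100 × 18 = 1800.00, centroid at (60.00, 285.00).
ΣA = 8920.00 mm²
ΣAX̄ = (3120.00)(60.00) + (4000.00)(60.00) + (1800.00)(60.00) = 535200.00 mm³
ΣAȲ = (3120.00)(13.00) + (4000.00)(151.00) + (1800.00)(285.00) = 1157560.00 mm³
X̄ = 535200.00 / 8920.00 = 60.00 mm
Ȳ = 1157560.00 / 8920.00 = 129.77 mm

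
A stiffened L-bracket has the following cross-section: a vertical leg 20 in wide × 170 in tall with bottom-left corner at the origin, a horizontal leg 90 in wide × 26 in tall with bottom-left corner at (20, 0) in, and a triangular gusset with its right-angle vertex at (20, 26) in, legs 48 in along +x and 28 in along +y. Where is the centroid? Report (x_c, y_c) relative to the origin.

x_c = 32.80 in, y_c = 53.52 in

Part | A | x̄ᵢ | ȳᵢ | A·x̄ᵢ | A·ȳᵢ
vertical leg | 3400.00 | 10.00 | 85.00 | 34000.00 | 289000.00
horizontal leg | 2340.00 | 65.00 | 13.00 | 152100.00 | 30420.00
gusset | 672.00 | 36.00 | 35.33 | 24192.00 | 23744.00
Σ | 6412.00 |  |  | 210292.00 | 343164.00
x_c = 210292.00 / 6412.00 = 32.80 in
y_c = 343164.00 / 6412.00 = 53.52 in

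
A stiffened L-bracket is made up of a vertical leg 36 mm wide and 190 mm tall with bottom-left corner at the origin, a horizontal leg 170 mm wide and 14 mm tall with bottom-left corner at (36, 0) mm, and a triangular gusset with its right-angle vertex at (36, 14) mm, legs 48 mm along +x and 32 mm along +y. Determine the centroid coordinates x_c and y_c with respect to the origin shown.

x_c = 45.16 mm, y_c = 68.62 mm

vertical leg: A = 36 × 190 = 6840.00, centroid at (18.00, 95.00).
horizontal leg: A = 170 × 14 = 2380.00, centroid at (121.00, 7.00).
gusset: A = ½·48·32 = 768.00, centroid at (52.00, 24.67).
ΣA = 9988.00 mm²
ΣAx_c = (6840.00)(18.00) + (2380.00)(121.00) + (768.00)(52.00) = 451036.00 mm³
ΣAy_c = (6840.00)(95.00) + (2380.00)(7.00) + (768.00)(24.67) = 685404.00 mm³
x_c = 451036.00 / 9988.00 = 45.16 mm
y_c = 685404.00 / 9988.00 = 68.62 mm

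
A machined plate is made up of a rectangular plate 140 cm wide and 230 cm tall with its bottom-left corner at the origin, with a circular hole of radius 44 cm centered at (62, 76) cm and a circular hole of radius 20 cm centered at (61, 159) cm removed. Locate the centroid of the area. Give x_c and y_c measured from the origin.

x_c = 72.41 cm, y_c = 122.32 cm

Part | A | x̄ᵢ | ȳᵢ | A·x̄ᵢ | A·ȳᵢ
plate | 32200.00 | 70.00 | 115.00 | 2254000.00 | 3703000.00
hole 1 | -6082.12 | 62.00 | 76.00 | -377091.65 | -462241.38
hole 2 | -1256.64 | 61.00 | 159.00 | -76654.86 | -199805.29
Σ | 24861.24 |  |  | 1800253.49 | 3040953.33
x_c = 1800253.49 / 24861.24 = 72.41 cm
y_c = 3040953.33 / 24861.24 = 122.32 cm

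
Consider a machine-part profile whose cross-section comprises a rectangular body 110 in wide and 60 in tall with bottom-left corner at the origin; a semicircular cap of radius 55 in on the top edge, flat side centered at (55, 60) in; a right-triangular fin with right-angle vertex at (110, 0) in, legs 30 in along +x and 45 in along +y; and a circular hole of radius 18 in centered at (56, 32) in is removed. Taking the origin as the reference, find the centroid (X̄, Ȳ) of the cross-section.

X̄ = 58.89 in, Ȳ = 51.92 in

rectangular body: A = 110 × 60 = 6600.00, centroid at (55.00, 30.00).
semicircular top: A = ½π·55² = 4751.66, centroid at (55.00, 83.34).
triangular fin: A = ½·30·45 = 675.00, centroid at (120.00, 15.00).
hole: A = −π·18² = -1017.88, centroid at (56.00, 32.00).
ΣA = 11008.78 in²
ΣAX̄ = (6600.00)(55.00) + (4751.66)(55.00) + (675.00)(120.00) + (-1017.88)(56.00) = 648340.18 in³
ΣAȲ = (6600.00)(30.00) + (4751.66)(83.34) + (675.00)(15.00) + (-1017.88)(32.00) = 571569.17 in³
X̄ = 648340.18 / 11008.78 = 58.89 in
Ȳ = 571569.17 / 11008.78 = 51.92 in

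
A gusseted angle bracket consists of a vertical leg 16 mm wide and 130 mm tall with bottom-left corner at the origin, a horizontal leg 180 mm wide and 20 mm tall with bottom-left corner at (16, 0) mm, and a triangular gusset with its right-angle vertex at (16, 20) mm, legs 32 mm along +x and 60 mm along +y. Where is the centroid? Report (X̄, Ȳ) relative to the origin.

Part | A | x̄ᵢ | ȳᵢ | A·x̄ᵢ | A·ȳᵢ
vertical leg | 2080.00 | 8.00 | 65.00 | 16640.00 | 135200.00
horizontal leg | 3600.00 | 106.00 | 10.00 | 381600.00 | 36000.00
gusset | 960.00 | 26.67 | 40.00 | 25600.00 | 38400.00
Σ | 6640.00 |  |  | 423840.00 | 209600.00
X̄ = 423840.00 / 6640.00 = 63.83 mm
Ȳ = 209600.00 / 6640.00 = 31.57 mm

X̄ = 63.83 mm, Ȳ = 31.57 mm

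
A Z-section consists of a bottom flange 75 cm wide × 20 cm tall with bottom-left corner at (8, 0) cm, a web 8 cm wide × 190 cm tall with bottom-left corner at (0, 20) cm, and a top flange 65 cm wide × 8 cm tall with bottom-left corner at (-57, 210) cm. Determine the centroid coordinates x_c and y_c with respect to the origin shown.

x_c = 17.40 cm, y_c = 85.05 cm

bottom flange: A = 75 × 20 = 1500.00, centroid at (45.50, 10.00).
web: A = 8 × 190 = 1520.00, centroid at (4.00, 115.00).
top flange: A = 65 × 8 = 520.00, centroid at (-24.50, 214.00).
ΣA = 3540.00 cm², ΣAx_c = 61590.00 cm³, ΣAy_c = 301080.00 cm³.
x_c = 61590.00/3540.00 = 17.40 cm; y_c = 301080.00/3540.00 = 85.05 cm.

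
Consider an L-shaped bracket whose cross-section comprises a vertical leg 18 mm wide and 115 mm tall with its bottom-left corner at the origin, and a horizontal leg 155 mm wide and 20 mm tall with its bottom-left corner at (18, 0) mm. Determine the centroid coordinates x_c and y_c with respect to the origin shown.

vertical leg: A = 18 × 115 = 2070.00, centroid at (9.00, 57.50).
horizontal leg: A = 155 × 20 = 3100.00, centroid at (95.50, 10.00).
ΣA = 5170.00 mm²
ΣAx_c = (2070.00)(9.00) + (3100.00)(95.50) = 314680.00 mm³
ΣAy_c = (2070.00)(57.50) + (3100.00)(10.00) = 150025.00 mm³
x_c = 314680.00 / 5170.00 = 60.87 mm
y_c = 150025.00 / 5170.00 = 29.02 mm

x_c = 60.87 mm, y_c = 29.02 mm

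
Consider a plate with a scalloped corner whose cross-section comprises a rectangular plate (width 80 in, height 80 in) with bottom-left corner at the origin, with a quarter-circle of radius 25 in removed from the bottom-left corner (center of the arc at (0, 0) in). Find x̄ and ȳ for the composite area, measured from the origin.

x̄ = 42.44 in, ȳ = 42.44 in

plate: A = 80 × 80 = 6400.00, centroid at (40.00, 40.00).
removed quarter-circle: A = −¼π·25² = -490.87, centroid at (10.61, 10.61).
ΣA = 5909.13 in²
ΣAx̄ = (6400.00)(40.00) + (-490.87)(10.61) = 250791.67 in³
ΣAȳ = (6400.00)(40.00) + (-490.87)(10.61) = 250791.67 in³
x̄ = 250791.67 / 5909.13 = 42.44 in
ȳ = 250791.67 / 5909.13 = 42.44 in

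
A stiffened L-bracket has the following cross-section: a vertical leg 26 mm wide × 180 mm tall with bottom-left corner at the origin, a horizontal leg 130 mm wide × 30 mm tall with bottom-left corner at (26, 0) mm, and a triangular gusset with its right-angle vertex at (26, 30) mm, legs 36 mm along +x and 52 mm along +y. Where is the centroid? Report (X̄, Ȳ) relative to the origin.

X̄ = 47.43 mm, Ȳ = 55.07 mm

vertical leg: A = 26 × 180 = 4680.00, centroid at (13.00, 90.00).
horizontal leg: A = 130 × 30 = 3900.00, centroid at (91.00, 15.00).
gusset: A = ½·36·52 = 936.00, centroid at (38.00, 47.33).
ΣA = 9516.00 mm²
ΣAX̄ = (4680.00)(13.00) + (3900.00)(91.00) + (936.00)(38.00) = 451308.00 mm³
ΣAȲ = (4680.00)(90.00) + (3900.00)(15.00) + (936.00)(47.33) = 524004.00 mm³
X̄ = 451308.00 / 9516.00 = 47.43 mm
Ȳ = 524004.00 / 9516.00 = 55.07 mm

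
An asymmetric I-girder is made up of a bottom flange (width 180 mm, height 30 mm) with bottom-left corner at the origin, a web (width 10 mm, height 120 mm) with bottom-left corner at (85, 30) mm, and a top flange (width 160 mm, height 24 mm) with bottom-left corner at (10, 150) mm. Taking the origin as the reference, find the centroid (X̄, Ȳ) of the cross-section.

bottom flange: A = 180 × 30 = 5400.00, centroid at (90.00, 15.00).
web: A = 10 × 120 = 1200.00, centroid at (90.00, 90.00).
top flange: A = 160 × 24 = 3840.00, centroid at (90.00, 162.00).
ΣA = 10440.00 mm², ΣAX̄ = 939600.00 mm³, ΣAȲ = 811080.00 mm³.
X̄ = 939600.00/10440.00 = 90.00 mm; Ȳ = 811080.00/10440.00 = 77.69 mm.

X̄ = 90.00 mm, Ȳ = 77.69 mm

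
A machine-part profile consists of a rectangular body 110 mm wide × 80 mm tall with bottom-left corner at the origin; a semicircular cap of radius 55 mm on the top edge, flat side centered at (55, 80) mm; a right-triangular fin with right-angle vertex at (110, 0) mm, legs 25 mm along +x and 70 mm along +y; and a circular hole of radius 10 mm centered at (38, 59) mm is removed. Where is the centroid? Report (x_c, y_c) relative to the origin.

Part | A | x̄ᵢ | ȳᵢ | A·x̄ᵢ | A·ȳᵢ
rectangular body | 8800.00 | 55.00 | 40.00 | 484000.00 | 352000.00
semicircular top | 4751.66 | 55.00 | 103.34 | 261341.24 | 491049.38
triangular fin | 875.00 | 118.33 | 23.33 | 103541.67 | 20416.67
hole | -314.16 | 38.00 | 59.00 | -11938.05 | -18535.40
Σ | 14112.50 |  |  | 836944.85 | 844930.65
x_c = 836944.85 / 14112.50 = 59.31 mm
y_c = 844930.65 / 14112.50 = 59.87 mm

x_c = 59.31 mm, y_c = 59.87 mm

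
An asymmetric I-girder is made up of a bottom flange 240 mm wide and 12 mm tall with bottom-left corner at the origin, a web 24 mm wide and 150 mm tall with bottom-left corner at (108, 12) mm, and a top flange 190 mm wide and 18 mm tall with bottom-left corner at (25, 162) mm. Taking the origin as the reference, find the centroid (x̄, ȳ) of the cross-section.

x̄ = 120.00 mm, ȳ = 92.45 mm

bottom flange: A = 240 × 12 = 2880.00, centroid at (120.00, 6.00).
web: A = 24 × 150 = 3600.00, centroid at (120.00, 87.00).
top flange: A = 190 × 18 = 3420.00, centroid at (120.00, 171.00).
ΣA = 9900.00 mm², ΣAx̄ = 1188000.00 mm³, ΣAȳ = 915300.00 mm³.
x̄ = 1188000.00/9900.00 = 120.00 mm; ȳ = 915300.00/9900.00 = 92.45 mm.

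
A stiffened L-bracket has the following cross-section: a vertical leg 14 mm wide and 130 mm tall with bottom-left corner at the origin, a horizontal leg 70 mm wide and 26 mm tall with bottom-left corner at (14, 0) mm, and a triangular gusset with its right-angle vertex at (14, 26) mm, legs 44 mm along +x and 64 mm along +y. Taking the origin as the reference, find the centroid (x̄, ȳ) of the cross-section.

Part | A | x̄ᵢ | ȳᵢ | A·x̄ᵢ | A·ȳᵢ
vertical leg | 1820.00 | 7.00 | 65.00 | 12740.00 | 118300.00
horizontal leg | 1820.00 | 49.00 | 13.00 | 89180.00 | 23660.00
gusset | 1408.00 | 28.67 | 47.33 | 40362.67 | 66645.33
Σ | 5048.00 |  |  | 142282.67 | 208605.33
x̄ = 142282.67 / 5048.00 = 28.19 mm
ȳ = 208605.33 / 5048.00 = 41.32 mm

x̄ = 28.19 mm, ȳ = 41.32 mm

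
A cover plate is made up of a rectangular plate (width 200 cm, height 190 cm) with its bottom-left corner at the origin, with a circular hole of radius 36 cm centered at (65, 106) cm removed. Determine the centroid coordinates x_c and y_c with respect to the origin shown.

x_c = 104.20 cm, y_c = 93.68 cm

plate: A = 200 × 190 = 38000.00, centroid at (100.00, 95.00).
hole: A = −π·36² = -4071.50, centroid at (65.00, 106.00).
ΣA = 33928.50 cm², ΣAx_c = 3535352.23 cm³, ΣAy_c = 3178420.57 cm³.
x_c = 3535352.23/33928.50 = 104.20 cm; y_c = 3178420.57/33928.50 = 93.68 cm.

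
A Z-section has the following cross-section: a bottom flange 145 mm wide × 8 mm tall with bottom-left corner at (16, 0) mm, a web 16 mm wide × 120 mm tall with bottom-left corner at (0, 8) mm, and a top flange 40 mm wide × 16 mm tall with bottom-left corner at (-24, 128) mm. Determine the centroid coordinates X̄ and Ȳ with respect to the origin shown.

X̄ = 31.04 mm, Ȳ = 59.74 mm

bottom flange: A = 145 × 8 = 1160.00, centroid at (88.50, 4.00).
web: A = 16 × 120 = 1920.00, centroid at (8.00, 68.00).
top flange: A = 40 × 16 = 640.00, centroid at (-4.00, 136.00).
ΣA = 3720.00 mm²
ΣAX̄ = (1160.00)(88.50) + (1920.00)(8.00) + (640.00)(-4.00) = 115460.00 mm³
ΣAȲ = (1160.00)(4.00) + (1920.00)(68.00) + (640.00)(136.00) = 222240.00 mm³
X̄ = 115460.00 / 3720.00 = 31.04 mm
Ȳ = 222240.00 / 3720.00 = 59.74 mm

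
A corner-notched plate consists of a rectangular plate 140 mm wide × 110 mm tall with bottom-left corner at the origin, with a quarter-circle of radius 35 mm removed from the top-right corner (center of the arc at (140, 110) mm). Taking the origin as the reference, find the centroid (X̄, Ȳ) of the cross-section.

X̄ = 66.33 mm, Ȳ = 52.32 mm

plate: A = 140 × 110 = 15400.00, centroid at (70.00, 55.00).
removed quarter-circle: A = −¼π·35² = -962.11, centroid at (125.15, 95.15).
ΣA = 14437.89 mm², ΣAX̄ = 957595.88 mm³, ΣAȲ = 755459.26 mm³.
X̄ = 957595.88/14437.89 = 66.33 mm; Ȳ = 755459.26/14437.89 = 52.32 mm.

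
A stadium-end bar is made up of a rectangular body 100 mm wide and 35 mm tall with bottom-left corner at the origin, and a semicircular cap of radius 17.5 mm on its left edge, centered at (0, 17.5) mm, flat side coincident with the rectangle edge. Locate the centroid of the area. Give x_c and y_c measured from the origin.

x_c = 43.06 mm, y_c = 17.50 mm

Part | A | x̄ᵢ | ȳᵢ | A·x̄ᵢ | A·ȳᵢ
rectangular body | 3500.00 | 50.00 | 17.50 | 175000.00 | 61250.00
semicircular end | 481.06 | -7.43 | 17.50 | -3572.92 | 8418.49
Σ | 3981.06 |  |  | 171427.08 | 69668.49
x_c = 171427.08 / 3981.06 = 43.06 mm
y_c = 69668.49 / 3981.06 = 17.50 mm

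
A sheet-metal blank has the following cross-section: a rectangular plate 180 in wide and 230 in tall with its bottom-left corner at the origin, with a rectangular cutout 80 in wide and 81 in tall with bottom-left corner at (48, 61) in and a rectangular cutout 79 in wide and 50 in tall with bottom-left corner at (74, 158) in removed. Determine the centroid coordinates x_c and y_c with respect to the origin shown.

x_c = 87.42 in, y_c = 109.15 in

Part | A | x̄ᵢ | ȳᵢ | A·x̄ᵢ | A·ȳᵢ
plate | 41400.00 | 90.00 | 115.00 | 3726000.00 | 4761000.00
hole 1 | -6480.00 | 88.00 | 101.50 | -570240.00 | -657720.00
hole 2 | -3950.00 | 113.50 | 183.00 | -448325.00 | -722850.00
Σ | 30970.00 |  |  | 2707435.00 | 3380430.00
x_c = 2707435.00 / 30970.00 = 87.42 in
y_c = 3380430.00 / 30970.00 = 109.15 in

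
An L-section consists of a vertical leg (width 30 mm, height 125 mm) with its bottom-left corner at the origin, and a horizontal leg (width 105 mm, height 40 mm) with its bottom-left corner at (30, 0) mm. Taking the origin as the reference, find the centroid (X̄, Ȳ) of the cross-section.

X̄ = 50.66 mm, Ȳ = 40.05 mm

Part | A | x̄ᵢ | ȳᵢ | A·x̄ᵢ | A·ȳᵢ
vertical leg | 3750.00 | 15.00 | 62.50 | 56250.00 | 234375.00
horizontal leg | 4200.00 | 82.50 | 20.00 | 346500.00 | 84000.00
Σ | 7950.00 |  |  | 402750.00 | 318375.00
X̄ = 402750.00 / 7950.00 = 50.66 mm
Ȳ = 318375.00 / 7950.00 = 40.05 mm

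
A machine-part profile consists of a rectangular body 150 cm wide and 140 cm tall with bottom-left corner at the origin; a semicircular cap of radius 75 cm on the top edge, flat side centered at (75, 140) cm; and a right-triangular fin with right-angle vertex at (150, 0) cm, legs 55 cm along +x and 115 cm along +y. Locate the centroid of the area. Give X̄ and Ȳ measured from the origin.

X̄ = 83.94 cm, Ȳ = 94.23 cm

rectangular body: A = 150 × 140 = 21000.00, centroid at (75.00, 70.00).
semicircular top: A = ½π·75² = 8835.73, centroid at (75.00, 171.83).
triangular fin: A = ½·55·115 = 3162.50, centroid at (168.33, 38.33).
ΣA = 32998.23 cm², ΣAX̄ = 2770033.87 cm³, ΣAȲ = 3109481.27 cm³.
X̄ = 2770033.87/32998.23 = 83.94 cm; Ȳ = 3109481.27/32998.23 = 94.23 cm.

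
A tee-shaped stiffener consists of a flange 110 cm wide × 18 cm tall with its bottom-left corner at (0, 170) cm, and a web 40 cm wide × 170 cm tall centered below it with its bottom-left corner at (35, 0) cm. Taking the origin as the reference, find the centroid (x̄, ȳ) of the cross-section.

web: A = 40 × 170 = 6800.00, centroid at (55.00, 85.00).
flange: A = 110 × 18 = 1980.00, centroid at (55.00, 179.00).
ΣA = 8780.00 cm², ΣAx̄ = 482900.00 cm³, ΣAȳ = 932420.00 cm³.
x̄ = 482900.00/8780.00 = 55.00 cm; ȳ = 932420.00/8780.00 = 106.20 cm.

x̄ = 55.00 cm, ȳ = 106.20 cm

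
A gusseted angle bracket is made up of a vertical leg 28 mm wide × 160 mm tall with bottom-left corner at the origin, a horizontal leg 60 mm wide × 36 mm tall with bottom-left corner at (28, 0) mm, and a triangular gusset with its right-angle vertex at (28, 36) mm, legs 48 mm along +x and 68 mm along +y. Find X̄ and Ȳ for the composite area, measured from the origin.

Part | A | x̄ᵢ | ȳᵢ | A·x̄ᵢ | A·ȳᵢ
vertical leg | 4480.00 | 14.00 | 80.00 | 62720.00 | 358400.00
horizontal leg | 2160.00 | 58.00 | 18.00 | 125280.00 | 38880.00
gusset | 1632.00 | 44.00 | 58.67 | 71808.00 | 95744.00
Σ | 8272.00 |  |  | 259808.00 | 493024.00
X̄ = 259808.00 / 8272.00 = 31.41 mm
Ȳ = 493024.00 / 8272.00 = 59.60 mm

X̄ = 31.41 mm, Ȳ = 59.60 mm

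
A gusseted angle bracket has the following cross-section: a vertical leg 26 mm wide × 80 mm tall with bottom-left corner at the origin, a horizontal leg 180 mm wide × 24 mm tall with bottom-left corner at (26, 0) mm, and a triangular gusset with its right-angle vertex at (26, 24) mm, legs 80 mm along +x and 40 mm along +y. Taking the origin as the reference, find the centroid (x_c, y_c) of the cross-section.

x_c = 76.55 mm, y_c = 24.35 mm

vertical leg: A = 26 × 80 = 2080.00, centroid at (13.00, 40.00).
horizontal leg: A = 180 × 24 = 4320.00, centroid at (116.00, 12.00).
gusset: A = ½·80·40 = 1600.00, centroid at (52.67, 37.33).
ΣA = 8000.00 mm², ΣAx_c = 612426.67 mm³, ΣAy_c = 194773.33 mm³.
x_c = 612426.67/8000.00 = 76.55 mm; y_c = 194773.33/8000.00 = 24.35 mm.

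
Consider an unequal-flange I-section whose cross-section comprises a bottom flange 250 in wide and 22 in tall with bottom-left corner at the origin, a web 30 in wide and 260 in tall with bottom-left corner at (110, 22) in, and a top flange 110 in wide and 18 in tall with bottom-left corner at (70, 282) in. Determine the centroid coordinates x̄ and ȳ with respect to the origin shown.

x̄ = 125.00 in, ȳ = 119.26 in

Part | A | x̄ᵢ | ȳᵢ | A·x̄ᵢ | A·ȳᵢ
bottom flange | 5500.00 | 125.00 | 11.00 | 687500.00 | 60500.00
web | 7800.00 | 125.00 | 152.00 | 975000.00 | 1185600.00
top flange | 1980.00 | 125.00 | 291.00 | 247500.00 | 576180.00
Σ | 15280.00 |  |  | 1910000.00 | 1822280.00
x̄ = 1910000.00 / 15280.00 = 125.00 in
ȳ = 1822280.00 / 15280.00 = 119.26 in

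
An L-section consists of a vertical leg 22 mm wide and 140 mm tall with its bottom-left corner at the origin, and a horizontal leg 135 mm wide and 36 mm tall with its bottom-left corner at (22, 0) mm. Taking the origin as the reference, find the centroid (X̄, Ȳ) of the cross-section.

Part | A | x̄ᵢ | ȳᵢ | A·x̄ᵢ | A·ȳᵢ
vertical leg | 3080.00 | 11.00 | 70.00 | 33880.00 | 215600.00
horizontal leg | 4860.00 | 89.50 | 18.00 | 434970.00 | 87480.00
Σ | 7940.00 |  |  | 468850.00 | 303080.00
X̄ = 468850.00 / 7940.00 = 59.05 mm
Ȳ = 303080.00 / 7940.00 = 38.17 mm

X̄ = 59.05 mm, Ȳ = 38.17 mm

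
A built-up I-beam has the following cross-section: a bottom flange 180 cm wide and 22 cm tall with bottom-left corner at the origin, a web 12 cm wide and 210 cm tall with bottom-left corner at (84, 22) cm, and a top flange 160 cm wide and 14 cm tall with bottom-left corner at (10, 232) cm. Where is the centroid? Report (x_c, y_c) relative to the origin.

x_c = 90.00 cm, y_c = 103.09 cm

bottom flange: A = 180 × 22 = 3960.00, centroid at (90.00, 11.00).
web: A = 12 × 210 = 2520.00, centroid at (90.00, 127.00).
top flange: A = 160 × 14 = 2240.00, centroid at (90.00, 239.00).
ΣA = 8720.00 cm², ΣAx_c = 784800.00 cm³, ΣAy_c = 898960.00 cm³.
x_c = 784800.00/8720.00 = 90.00 cm; y_c = 898960.00/8720.00 = 103.09 cm.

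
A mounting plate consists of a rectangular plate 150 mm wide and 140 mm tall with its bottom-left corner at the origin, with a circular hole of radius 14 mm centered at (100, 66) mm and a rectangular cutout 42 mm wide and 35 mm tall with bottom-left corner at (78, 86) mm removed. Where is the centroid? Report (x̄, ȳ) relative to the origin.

x̄ = 72.32 mm, ȳ = 67.53 mm

plate: A = 150 × 140 = 21000.00, centroid at (75.00, 70.00).
hole 1: A = −π·14² = -615.75, centroid at (100.00, 66.00).
hole 2: A = −(42 × 35) = -1470.00, centroid at (99.00, 103.50).
ΣA = 18914.25 mm²
ΣAx̄ = (21000.00)(75.00) + (-615.75)(100.00) + (-1470.00)(99.00) = 1367894.78 mm³
ΣAȳ = (21000.00)(70.00) + (-615.75)(66.00) + (-1470.00)(103.50) = 1277215.36 mm³
x̄ = 1367894.78 / 18914.25 = 72.32 mm
ȳ = 1277215.36 / 18914.25 = 67.53 mm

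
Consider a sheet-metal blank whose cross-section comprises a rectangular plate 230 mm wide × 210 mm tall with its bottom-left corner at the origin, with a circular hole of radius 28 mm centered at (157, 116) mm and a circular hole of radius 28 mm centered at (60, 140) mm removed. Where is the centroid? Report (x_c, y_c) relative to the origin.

x_c = 115.74 mm, y_c = 102.39 mm

plate: A = 230 × 210 = 48300.00, centroid at (115.00, 105.00).
hole 1: A = −π·28² = -2463.01, centroid at (157.00, 116.00).
hole 2: A = −π·28² = -2463.01, centroid at (60.00, 140.00).
ΣA = 43373.98 mm²
ΣAx_c = (48300.00)(115.00) + (-2463.01)(157.00) + (-2463.01)(60.00) = 5020027.13 mm³
ΣAy_c = (48300.00)(105.00) + (-2463.01)(116.00) + (-2463.01)(140.00) = 4440969.79 mm³
x_c = 5020027.13 / 43373.98 = 115.74 mm
y_c = 4440969.79 / 43373.98 = 102.39 mm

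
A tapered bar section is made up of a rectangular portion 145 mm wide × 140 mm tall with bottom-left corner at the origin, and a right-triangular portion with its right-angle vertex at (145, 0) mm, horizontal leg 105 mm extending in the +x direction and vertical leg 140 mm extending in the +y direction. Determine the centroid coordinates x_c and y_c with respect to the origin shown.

x_c = 101.08 mm, y_c = 63.80 mm

rectangular portion: A = 145 × 140 = 20300.00, centroid at (72.50, 70.00).
triangular portion: A = ½·105·140 = 7350.00, centroid at (180.00, 46.67).
ΣA = 27650.00 mm²
ΣAx_c = (20300.00)(72.50) + (7350.00)(180.00) = 2794750.00 mm³
ΣAy_c = (20300.00)(70.00) + (7350.00)(46.67) = 1764000.00 mm³
x_c = 2794750.00 / 27650.00 = 101.08 mm
y_c = 1764000.00 / 27650.00 = 63.80 mm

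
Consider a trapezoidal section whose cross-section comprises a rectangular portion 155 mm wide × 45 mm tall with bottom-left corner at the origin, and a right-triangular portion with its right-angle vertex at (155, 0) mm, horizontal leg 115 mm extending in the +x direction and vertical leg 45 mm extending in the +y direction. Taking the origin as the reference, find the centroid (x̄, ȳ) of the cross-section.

x̄ = 108.84 mm, ȳ = 20.47 mm

rectangular portion: A = 155 × 45 = 6975.00, centroid at (77.50, 22.50).
triangular portion: A = ½·115·45 = 2587.50, centroid at (193.33, 15.00).
ΣA = 9562.50 mm²
ΣAx̄ = (6975.00)(77.50) + (2587.50)(193.33) = 1040812.50 mm³
ΣAȳ = (6975.00)(22.50) + (2587.50)(15.00) = 195750.00 mm³
x̄ = 1040812.50 / 9562.50 = 108.84 mm
ȳ = 195750.00 / 9562.50 = 20.47 mm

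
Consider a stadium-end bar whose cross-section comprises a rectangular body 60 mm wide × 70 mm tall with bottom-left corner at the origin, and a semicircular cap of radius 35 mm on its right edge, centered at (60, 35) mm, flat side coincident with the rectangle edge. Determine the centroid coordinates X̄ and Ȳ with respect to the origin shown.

X̄ = 44.09 mm, Ȳ = 35.00 mm

rectangular body: A = 60 × 70 = 4200.00, centroid at (30.00, 35.00).
semicircular end: A = ½π·35² = 1924.23, centroid at (74.85, 35.00).
ΣA = 6124.23 mm²
ΣAX̄ = (4200.00)(30.00) + (1924.23)(74.85) = 270036.86 mm³
ΣAȲ = (4200.00)(35.00) + (1924.23)(35.00) = 214347.89 mm³
X̄ = 270036.86 / 6124.23 = 44.09 mm
Ȳ = 214347.89 / 6124.23 = 35.00 mm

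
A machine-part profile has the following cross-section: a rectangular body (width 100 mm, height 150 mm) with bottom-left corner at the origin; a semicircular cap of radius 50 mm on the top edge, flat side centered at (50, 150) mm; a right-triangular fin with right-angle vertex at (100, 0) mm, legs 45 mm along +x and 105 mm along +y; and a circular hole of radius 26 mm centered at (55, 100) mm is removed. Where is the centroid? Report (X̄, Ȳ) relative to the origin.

rectangular body: A = 100 × 150 = 15000.00, centroid at (50.00, 75.00).
semicircular top: A = ½π·50² = 3926.99, centroid at (50.00, 171.22).
triangular fin: A = ½·45·105 = 2362.50, centroid at (115.00, 35.00).
hole: A = −π·26² = -2123.72, centroid at (55.00, 100.00).
ΣA = 19165.77 mm², ΣAX̄ = 1101232.63 mm³, ΣAȲ = 1667697.79 mm³.
X̄ = 1101232.63/19165.77 = 57.46 mm; Ȳ = 1667697.79/19165.77 = 87.01 mm.

X̄ = 57.46 mm, Ȳ = 87.01 mm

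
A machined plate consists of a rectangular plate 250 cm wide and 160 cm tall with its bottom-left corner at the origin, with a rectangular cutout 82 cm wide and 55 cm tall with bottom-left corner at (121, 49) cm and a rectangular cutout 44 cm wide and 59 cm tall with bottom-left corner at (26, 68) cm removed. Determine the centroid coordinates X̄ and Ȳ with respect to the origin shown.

X̄ = 126.00 cm, Ȳ = 79.10 cm

Part | A | x̄ᵢ | ȳᵢ | A·x̄ᵢ | A·ȳᵢ
plate | 40000.00 | 125.00 | 80.00 | 5000000.00 | 3200000.00
hole 1 | -4510.00 | 162.00 | 76.50 | -730620.00 | -345015.00
hole 2 | -2596.00 | 48.00 | 97.50 | -124608.00 | -253110.00
Σ | 32894.00 |  |  | 4144772.00 | 2601875.00
X̄ = 4144772.00 / 32894.00 = 126.00 cm
Ȳ = 2601875.00 / 32894.00 = 79.10 cm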